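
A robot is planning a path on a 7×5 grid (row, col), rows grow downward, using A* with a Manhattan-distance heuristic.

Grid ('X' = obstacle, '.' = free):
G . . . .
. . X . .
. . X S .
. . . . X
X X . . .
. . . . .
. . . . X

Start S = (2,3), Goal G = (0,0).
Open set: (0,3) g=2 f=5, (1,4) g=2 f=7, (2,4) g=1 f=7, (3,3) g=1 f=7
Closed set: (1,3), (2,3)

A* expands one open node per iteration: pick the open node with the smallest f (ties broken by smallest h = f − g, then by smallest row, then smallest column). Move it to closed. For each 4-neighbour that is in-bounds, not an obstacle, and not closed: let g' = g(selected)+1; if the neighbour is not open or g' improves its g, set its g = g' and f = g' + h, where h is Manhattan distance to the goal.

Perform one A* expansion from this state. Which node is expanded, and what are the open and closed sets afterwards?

expanded=(0,3); open=[(0,2) g=3 f=5, (0,4) g=3 f=7, (1,4) g=2 f=7, (2,4) g=1 f=7, (3,3) g=1 f=7]; closed=[(0,3), (1,3), (2,3)]

step 1: expand (0,3) (f=5, h=3) → closed; open now [(0,2) g=3 f=5, (0,4) g=3 f=7, (1,4) g=2 f=7, (2,4) g=1 f=7, (3,3) g=1 f=7]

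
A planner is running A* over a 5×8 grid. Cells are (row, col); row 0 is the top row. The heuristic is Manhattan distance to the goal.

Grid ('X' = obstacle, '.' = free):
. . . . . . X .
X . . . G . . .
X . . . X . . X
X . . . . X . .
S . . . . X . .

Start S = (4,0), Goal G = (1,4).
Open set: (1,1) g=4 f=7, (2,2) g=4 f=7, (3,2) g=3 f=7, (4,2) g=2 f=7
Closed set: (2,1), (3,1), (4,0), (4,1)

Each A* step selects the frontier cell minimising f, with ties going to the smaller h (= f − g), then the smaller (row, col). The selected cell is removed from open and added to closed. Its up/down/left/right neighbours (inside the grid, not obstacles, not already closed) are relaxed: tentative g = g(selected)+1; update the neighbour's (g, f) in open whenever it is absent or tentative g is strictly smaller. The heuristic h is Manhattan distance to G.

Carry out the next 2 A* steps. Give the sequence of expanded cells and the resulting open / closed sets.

order=[(1,1) → (1,2)]; open=[(0,1) g=5 f=9, (0,2) g=6 f=9, (1,3) g=6 f=7, (2,2) g=4 f=7, (3,2) g=3 f=7, (4,2) g=2 f=7]; closed=[(1,1), (1,2), (2,1), (3,1), (4,0), (4,1)]

step 1: expand (1,1) (f=7, h=3) → closed; open now [(0,1) g=5 f=9, (1,2) g=5 f=7, (2,2) g=4 f=7, (3,2) g=3 f=7, (4,2) g=2 f=7]
step 2: expand (1,2) (f=7, h=2) → closed; open now [(0,1) g=5 f=9, (0,2) g=6 f=9, (1,3) g=6 f=7, (2,2) g=4 f=7, (3,2) g=3 f=7, (4,2) g=2 f=7]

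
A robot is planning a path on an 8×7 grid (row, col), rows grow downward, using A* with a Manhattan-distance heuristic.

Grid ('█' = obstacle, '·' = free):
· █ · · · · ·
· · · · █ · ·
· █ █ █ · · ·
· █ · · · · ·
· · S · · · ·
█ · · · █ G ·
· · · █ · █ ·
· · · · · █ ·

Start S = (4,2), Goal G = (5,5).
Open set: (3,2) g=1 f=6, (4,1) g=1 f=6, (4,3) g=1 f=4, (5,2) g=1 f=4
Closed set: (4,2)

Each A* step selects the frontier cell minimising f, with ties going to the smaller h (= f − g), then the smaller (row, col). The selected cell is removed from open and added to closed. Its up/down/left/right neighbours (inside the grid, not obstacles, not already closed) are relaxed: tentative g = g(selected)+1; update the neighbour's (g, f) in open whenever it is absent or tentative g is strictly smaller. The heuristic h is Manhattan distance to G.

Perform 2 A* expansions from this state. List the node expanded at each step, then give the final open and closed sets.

order=[(4,3) → (4,4)]; open=[(3,2) g=1 f=6, (3,3) g=2 f=6, (3,4) g=3 f=6, (4,1) g=1 f=6, (4,5) g=3 f=4, (5,2) g=1 f=4, (5,3) g=2 f=4]; closed=[(4,2), (4,3), (4,4)]

step 1: expand (4,3) (f=4, h=3) → closed; open now [(3,2) g=1 f=6, (3,3) g=2 f=6, (4,1) g=1 f=6, (4,4) g=2 f=4, (5,2) g=1 f=4, (5,3) g=2 f=4]
step 2: expand (4,4) (f=4, h=2) → closed; open now [(3,2) g=1 f=6, (3,3) g=2 f=6, (3,4) g=3 f=6, (4,1) g=1 f=6, (4,5) g=3 f=4, (5,2) g=1 f=4, (5,3) g=2 f=4]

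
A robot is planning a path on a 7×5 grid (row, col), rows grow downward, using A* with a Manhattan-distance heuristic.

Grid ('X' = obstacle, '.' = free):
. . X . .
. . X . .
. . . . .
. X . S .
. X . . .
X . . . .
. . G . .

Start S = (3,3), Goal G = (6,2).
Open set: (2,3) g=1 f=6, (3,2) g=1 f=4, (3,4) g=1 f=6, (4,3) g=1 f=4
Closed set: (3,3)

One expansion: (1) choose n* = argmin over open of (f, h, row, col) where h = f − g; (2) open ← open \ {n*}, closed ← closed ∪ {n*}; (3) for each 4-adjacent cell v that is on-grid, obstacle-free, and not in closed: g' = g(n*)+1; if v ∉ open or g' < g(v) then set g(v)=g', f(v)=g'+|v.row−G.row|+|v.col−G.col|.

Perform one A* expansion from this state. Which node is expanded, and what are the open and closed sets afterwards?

step 1: expand (3,2) (f=4, h=3) → closed; open now [(2,2) g=2 f=6, (2,3) g=1 f=6, (3,4) g=1 f=6, (4,2) g=2 f=4, (4,3) g=1 f=4]

expanded=(3,2); open=[(2,2) g=2 f=6, (2,3) g=1 f=6, (3,4) g=1 f=6, (4,2) g=2 f=4, (4,3) g=1 f=4]; closed=[(3,2), (3,3)]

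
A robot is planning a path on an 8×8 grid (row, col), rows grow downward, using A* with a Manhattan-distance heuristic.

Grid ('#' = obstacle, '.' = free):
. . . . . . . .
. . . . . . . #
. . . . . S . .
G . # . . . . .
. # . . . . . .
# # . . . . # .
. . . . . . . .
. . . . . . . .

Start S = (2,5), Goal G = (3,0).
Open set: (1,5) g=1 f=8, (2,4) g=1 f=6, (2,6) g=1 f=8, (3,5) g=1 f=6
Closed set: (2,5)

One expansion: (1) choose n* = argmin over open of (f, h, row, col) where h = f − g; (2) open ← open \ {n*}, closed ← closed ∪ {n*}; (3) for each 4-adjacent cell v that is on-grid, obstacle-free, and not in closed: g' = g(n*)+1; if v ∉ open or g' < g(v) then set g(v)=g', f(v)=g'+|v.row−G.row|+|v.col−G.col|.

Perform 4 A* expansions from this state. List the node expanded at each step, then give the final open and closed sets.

order=[(2,4) → (2,3) → (2,2) → (2,1)]; open=[(1,1) g=5 f=8, (1,2) g=4 f=8, (1,3) g=3 f=8, (1,4) g=2 f=8, (1,5) g=1 f=8, (2,0) g=5 f=6, (2,6) g=1 f=8, (3,1) g=5 f=6, (3,3) g=3 f=6, (3,4) g=2 f=6, (3,5) g=1 f=6]; closed=[(2,1), (2,2), (2,3), (2,4), (2,5)]

step 1: expand (2,4) (f=6, h=5) → closed; open now [(1,4) g=2 f=8, (1,5) g=1 f=8, (2,3) g=2 f=6, (2,6) g=1 f=8, (3,4) g=2 f=6, (3,5) g=1 f=6]
step 2: expand (2,3) (f=6, h=4) → closed; open now [(1,3) g=3 f=8, (1,4) g=2 f=8, (1,5) g=1 f=8, (2,2) g=3 f=6, (2,6) g=1 f=8, (3,3) g=3 f=6, (3,4) g=2 f=6, (3,5) g=1 f=6]
step 3: expand (2,2) (f=6, h=3) → closed; open now [(1,2) g=4 f=8, (1,3) g=3 f=8, (1,4) g=2 f=8, (1,5) g=1 f=8, (2,1) g=4 f=6, (2,6) g=1 f=8, (3,3) g=3 f=6, (3,4) g=2 f=6, (3,5) g=1 f=6]
step 4: expand (2,1) (f=6, h=2) → closed; open now [(1,1) g=5 f=8, (1,2) g=4 f=8, (1,3) g=3 f=8, (1,4) g=2 f=8, (1,5) g=1 f=8, (2,0) g=5 f=6, (2,6) g=1 f=8, (3,1) g=5 f=6, (3,3) g=3 f=6, (3,4) g=2 f=6, (3,5) g=1 f=6]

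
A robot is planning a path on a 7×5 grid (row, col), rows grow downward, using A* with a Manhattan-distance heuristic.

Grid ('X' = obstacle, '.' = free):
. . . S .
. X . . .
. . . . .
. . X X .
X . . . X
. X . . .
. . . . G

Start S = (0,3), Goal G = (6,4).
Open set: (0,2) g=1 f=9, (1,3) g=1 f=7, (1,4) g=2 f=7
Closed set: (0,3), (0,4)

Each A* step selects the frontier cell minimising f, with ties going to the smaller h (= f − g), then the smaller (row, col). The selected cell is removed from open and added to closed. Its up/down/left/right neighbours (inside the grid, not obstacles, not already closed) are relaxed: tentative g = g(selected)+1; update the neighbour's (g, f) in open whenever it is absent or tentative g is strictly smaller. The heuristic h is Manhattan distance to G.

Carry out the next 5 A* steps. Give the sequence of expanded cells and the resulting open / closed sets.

step 1: expand (1,4) (f=7, h=5) → closed; open now [(0,2) g=1 f=9, (1,3) g=1 f=7, (2,4) g=3 f=7]
step 2: expand (2,4) (f=7, h=4) → closed; open now [(0,2) g=1 f=9, (1,3) g=1 f=7, (2,3) g=4 f=9, (3,4) g=4 f=7]
step 3: expand (3,4) (f=7, h=3) → closed; open now [(0,2) g=1 f=9, (1,3) g=1 f=7, (2,3) g=4 f=9]
step 4: expand (1,3) (f=7, h=6) → closed; open now [(0,2) g=1 f=9, (1,2) g=2 f=9, (2,3) g=2 f=7]
step 5: expand (2,3) (f=7, h=5) → closed; open now [(0,2) g=1 f=9, (1,2) g=2 f=9, (2,2) g=3 f=9]

order=[(1,4) → (2,4) → (3,4) → (1,3) → (2,3)]; open=[(0,2) g=1 f=9, (1,2) g=2 f=9, (2,2) g=3 f=9]; closed=[(0,3), (0,4), (1,3), (1,4), (2,3), (2,4), (3,4)]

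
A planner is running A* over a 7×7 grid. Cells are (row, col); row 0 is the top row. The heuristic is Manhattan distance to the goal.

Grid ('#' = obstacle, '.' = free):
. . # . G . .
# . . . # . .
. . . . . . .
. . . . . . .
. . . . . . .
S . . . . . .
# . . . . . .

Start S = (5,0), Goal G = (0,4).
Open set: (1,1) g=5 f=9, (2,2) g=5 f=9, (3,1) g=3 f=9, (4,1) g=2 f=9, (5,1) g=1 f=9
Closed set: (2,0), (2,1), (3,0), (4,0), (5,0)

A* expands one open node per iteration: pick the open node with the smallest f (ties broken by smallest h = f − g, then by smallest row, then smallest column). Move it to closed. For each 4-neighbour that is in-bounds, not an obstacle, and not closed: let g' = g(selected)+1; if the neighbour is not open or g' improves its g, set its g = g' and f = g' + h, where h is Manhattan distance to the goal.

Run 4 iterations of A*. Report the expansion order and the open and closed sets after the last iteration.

step 1: expand (1,1) (f=9, h=4) → closed; open now [(0,1) g=6 f=9, (1,2) g=6 f=9, (2,2) g=5 f=9, (3,1) g=3 f=9, (4,1) g=2 f=9, (5,1) g=1 f=9]
step 2: expand (0,1) (f=9, h=3) → closed; open now [(0,0) g=7 f=11, (1,2) g=6 f=9, (2,2) g=5 f=9, (3,1) g=3 f=9, (4,1) g=2 f=9, (5,1) g=1 f=9]
step 3: expand (1,2) (f=9, h=3) → closed; open now [(0,0) g=7 f=11, (1,3) g=7 f=9, (2,2) g=5 f=9, (3,1) g=3 f=9, (4,1) g=2 f=9, (5,1) g=1 f=9]
step 4: expand (1,3) (f=9, h=2) → closed; open now [(0,0) g=7 f=11, (0,3) g=8 f=9, (2,2) g=5 f=9, (2,3) g=8 f=11, (3,1) g=3 f=9, (4,1) g=2 f=9, (5,1) g=1 f=9]

order=[(1,1) → (0,1) → (1,2) → (1,3)]; open=[(0,0) g=7 f=11, (0,3) g=8 f=9, (2,2) g=5 f=9, (2,3) g=8 f=11, (3,1) g=3 f=9, (4,1) g=2 f=9, (5,1) g=1 f=9]; closed=[(0,1), (1,1), (1,2), (1,3), (2,0), (2,1), (3,0), (4,0), (5,0)]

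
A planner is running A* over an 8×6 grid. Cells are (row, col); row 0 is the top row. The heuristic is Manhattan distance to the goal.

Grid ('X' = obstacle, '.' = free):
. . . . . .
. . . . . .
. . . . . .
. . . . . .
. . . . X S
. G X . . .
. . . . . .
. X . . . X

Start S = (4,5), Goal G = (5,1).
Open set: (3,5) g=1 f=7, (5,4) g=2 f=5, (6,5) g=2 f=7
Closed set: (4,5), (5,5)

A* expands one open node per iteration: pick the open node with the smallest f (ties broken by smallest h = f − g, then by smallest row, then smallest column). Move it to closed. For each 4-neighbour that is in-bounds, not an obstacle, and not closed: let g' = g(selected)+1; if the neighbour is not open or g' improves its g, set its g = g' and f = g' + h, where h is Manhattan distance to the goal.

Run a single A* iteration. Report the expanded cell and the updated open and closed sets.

step 1: expand (5,4) (f=5, h=3) → closed; open now [(3,5) g=1 f=7, (5,3) g=3 f=5, (6,4) g=3 f=7, (6,5) g=2 f=7]

expanded=(5,4); open=[(3,5) g=1 f=7, (5,3) g=3 f=5, (6,4) g=3 f=7, (6,5) g=2 f=7]; closed=[(4,5), (5,4), (5,5)]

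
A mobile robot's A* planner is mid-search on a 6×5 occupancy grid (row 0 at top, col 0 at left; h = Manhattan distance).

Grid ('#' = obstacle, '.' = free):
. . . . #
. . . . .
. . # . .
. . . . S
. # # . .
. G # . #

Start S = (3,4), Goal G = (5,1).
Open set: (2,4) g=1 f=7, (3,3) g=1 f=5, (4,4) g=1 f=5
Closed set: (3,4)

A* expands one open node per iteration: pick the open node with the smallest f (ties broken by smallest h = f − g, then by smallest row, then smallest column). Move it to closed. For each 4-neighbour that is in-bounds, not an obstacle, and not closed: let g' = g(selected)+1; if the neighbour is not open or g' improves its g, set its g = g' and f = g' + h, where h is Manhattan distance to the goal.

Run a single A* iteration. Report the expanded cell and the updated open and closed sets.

step 1: expand (3,3) (f=5, h=4) → closed; open now [(2,3) g=2 f=7, (2,4) g=1 f=7, (3,2) g=2 f=5, (4,3) g=2 f=5, (4,4) g=1 f=5]

expanded=(3,3); open=[(2,3) g=2 f=7, (2,4) g=1 f=7, (3,2) g=2 f=5, (4,3) g=2 f=5, (4,4) g=1 f=5]; closed=[(3,3), (3,4)]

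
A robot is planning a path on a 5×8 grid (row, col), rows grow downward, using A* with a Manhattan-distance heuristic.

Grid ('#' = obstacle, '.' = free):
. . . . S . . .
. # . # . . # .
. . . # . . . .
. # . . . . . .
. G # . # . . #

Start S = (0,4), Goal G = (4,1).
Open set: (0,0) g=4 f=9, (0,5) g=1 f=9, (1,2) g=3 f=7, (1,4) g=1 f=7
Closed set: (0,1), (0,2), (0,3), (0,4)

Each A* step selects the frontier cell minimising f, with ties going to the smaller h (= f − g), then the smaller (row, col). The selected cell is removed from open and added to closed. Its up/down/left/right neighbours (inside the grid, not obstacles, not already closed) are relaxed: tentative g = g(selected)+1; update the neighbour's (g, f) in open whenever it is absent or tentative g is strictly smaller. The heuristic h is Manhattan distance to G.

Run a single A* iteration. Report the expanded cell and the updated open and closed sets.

expanded=(1,2); open=[(0,0) g=4 f=9, (0,5) g=1 f=9, (1,4) g=1 f=7, (2,2) g=4 f=7]; closed=[(0,1), (0,2), (0,3), (0,4), (1,2)]

step 1: expand (1,2) (f=7, h=4) → closed; open now [(0,0) g=4 f=9, (0,5) g=1 f=9, (1,4) g=1 f=7, (2,2) g=4 f=7]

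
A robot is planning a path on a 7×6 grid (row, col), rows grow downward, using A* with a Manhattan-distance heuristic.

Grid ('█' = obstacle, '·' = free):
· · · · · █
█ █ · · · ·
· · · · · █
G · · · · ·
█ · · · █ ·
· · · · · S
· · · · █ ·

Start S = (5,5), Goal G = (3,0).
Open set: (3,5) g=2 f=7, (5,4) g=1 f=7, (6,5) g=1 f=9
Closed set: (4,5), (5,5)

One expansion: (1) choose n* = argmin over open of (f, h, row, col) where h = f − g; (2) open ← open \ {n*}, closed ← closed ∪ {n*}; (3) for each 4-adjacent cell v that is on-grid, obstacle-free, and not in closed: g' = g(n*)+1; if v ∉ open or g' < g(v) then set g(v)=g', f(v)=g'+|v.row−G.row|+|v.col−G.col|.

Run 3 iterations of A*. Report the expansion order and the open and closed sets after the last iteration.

step 1: expand (3,5) (f=7, h=5) → closed; open now [(3,4) g=3 f=7, (5,4) g=1 f=7, (6,5) g=1 f=9]
step 2: expand (3,4) (f=7, h=4) → closed; open now [(2,4) g=4 f=9, (3,3) g=4 f=7, (5,4) g=1 f=7, (6,5) g=1 f=9]
step 3: expand (3,3) (f=7, h=3) → closed; open now [(2,3) g=5 f=9, (2,4) g=4 f=9, (3,2) g=5 f=7, (4,3) g=5 f=9, (5,4) g=1 f=7, (6,5) g=1 f=9]

order=[(3,5) → (3,4) → (3,3)]; open=[(2,3) g=5 f=9, (2,4) g=4 f=9, (3,2) g=5 f=7, (4,3) g=5 f=9, (5,4) g=1 f=7, (6,5) g=1 f=9]; closed=[(3,3), (3,4), (3,5), (4,5), (5,5)]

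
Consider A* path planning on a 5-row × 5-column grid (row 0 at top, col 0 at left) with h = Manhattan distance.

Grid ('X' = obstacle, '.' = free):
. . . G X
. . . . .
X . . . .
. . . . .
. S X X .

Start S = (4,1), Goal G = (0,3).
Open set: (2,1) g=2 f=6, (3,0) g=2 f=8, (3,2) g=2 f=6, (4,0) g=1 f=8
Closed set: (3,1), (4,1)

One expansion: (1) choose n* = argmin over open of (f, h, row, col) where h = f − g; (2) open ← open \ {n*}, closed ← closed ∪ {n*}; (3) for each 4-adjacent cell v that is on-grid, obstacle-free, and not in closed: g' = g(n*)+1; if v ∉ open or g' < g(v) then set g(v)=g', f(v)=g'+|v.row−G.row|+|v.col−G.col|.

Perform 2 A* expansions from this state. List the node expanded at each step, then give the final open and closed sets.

order=[(2,1) → (1,1)]; open=[(0,1) g=4 f=6, (1,0) g=4 f=8, (1,2) g=4 f=6, (2,2) g=3 f=6, (3,0) g=2 f=8, (3,2) g=2 f=6, (4,0) g=1 f=8]; closed=[(1,1), (2,1), (3,1), (4,1)]

step 1: expand (2,1) (f=6, h=4) → closed; open now [(1,1) g=3 f=6, (2,2) g=3 f=6, (3,0) g=2 f=8, (3,2) g=2 f=6, (4,0) g=1 f=8]
step 2: expand (1,1) (f=6, h=3) → closed; open now [(0,1) g=4 f=6, (1,0) g=4 f=8, (1,2) g=4 f=6, (2,2) g=3 f=6, (3,0) g=2 f=8, (3,2) g=2 f=6, (4,0) g=1 f=8]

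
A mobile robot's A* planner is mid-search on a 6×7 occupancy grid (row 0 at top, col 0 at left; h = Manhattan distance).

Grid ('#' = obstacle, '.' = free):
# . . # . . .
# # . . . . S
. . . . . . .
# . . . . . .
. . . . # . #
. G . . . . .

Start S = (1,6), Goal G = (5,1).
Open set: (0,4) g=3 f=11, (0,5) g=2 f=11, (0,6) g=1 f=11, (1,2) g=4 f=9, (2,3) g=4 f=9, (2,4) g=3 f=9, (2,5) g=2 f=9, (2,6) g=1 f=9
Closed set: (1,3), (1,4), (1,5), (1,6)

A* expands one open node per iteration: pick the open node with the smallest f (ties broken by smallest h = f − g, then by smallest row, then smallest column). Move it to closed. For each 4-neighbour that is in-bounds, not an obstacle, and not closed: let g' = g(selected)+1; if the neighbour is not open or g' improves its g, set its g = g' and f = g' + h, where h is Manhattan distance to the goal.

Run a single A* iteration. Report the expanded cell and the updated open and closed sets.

expanded=(1,2); open=[(0,2) g=5 f=11, (0,4) g=3 f=11, (0,5) g=2 f=11, (0,6) g=1 f=11, (2,2) g=5 f=9, (2,3) g=4 f=9, (2,4) g=3 f=9, (2,5) g=2 f=9, (2,6) g=1 f=9]; closed=[(1,2), (1,3), (1,4), (1,5), (1,6)]

step 1: expand (1,2) (f=9, h=5) → closed; open now [(0,2) g=5 f=11, (0,4) g=3 f=11, (0,5) g=2 f=11, (0,6) g=1 f=11, (2,2) g=5 f=9, (2,3) g=4 f=9, (2,4) g=3 f=9, (2,5) g=2 f=9, (2,6) g=1 f=9]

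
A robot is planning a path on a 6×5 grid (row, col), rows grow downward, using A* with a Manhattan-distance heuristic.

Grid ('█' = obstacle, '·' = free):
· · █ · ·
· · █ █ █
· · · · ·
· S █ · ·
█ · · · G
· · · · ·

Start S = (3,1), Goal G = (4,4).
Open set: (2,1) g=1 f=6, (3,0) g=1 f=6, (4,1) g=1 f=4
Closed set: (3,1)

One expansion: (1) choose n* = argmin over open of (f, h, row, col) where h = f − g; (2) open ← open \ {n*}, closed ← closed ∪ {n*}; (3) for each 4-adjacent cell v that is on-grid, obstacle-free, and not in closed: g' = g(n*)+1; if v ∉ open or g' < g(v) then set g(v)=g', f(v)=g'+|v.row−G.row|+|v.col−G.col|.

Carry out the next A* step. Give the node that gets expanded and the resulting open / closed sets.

step 1: expand (4,1) (f=4, h=3) → closed; open now [(2,1) g=1 f=6, (3,0) g=1 f=6, (4,2) g=2 f=4, (5,1) g=2 f=6]

expanded=(4,1); open=[(2,1) g=1 f=6, (3,0) g=1 f=6, (4,2) g=2 f=4, (5,1) g=2 f=6]; closed=[(3,1), (4,1)]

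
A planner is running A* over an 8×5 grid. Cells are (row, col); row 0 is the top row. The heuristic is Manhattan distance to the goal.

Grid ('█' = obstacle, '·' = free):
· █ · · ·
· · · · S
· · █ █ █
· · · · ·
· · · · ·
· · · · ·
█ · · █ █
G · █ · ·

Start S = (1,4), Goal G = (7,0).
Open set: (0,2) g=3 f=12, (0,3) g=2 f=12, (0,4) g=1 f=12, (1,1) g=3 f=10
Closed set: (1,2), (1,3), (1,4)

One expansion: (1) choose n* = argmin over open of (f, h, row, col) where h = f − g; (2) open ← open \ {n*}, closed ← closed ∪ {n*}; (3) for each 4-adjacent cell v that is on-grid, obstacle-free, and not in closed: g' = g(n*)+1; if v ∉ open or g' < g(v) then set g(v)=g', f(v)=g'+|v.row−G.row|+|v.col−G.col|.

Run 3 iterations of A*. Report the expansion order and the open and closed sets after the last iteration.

order=[(1,1) → (1,0) → (2,0)]; open=[(0,0) g=5 f=12, (0,2) g=3 f=12, (0,3) g=2 f=12, (0,4) g=1 f=12, (2,1) g=4 f=10, (3,0) g=6 f=10]; closed=[(1,0), (1,1), (1,2), (1,3), (1,4), (2,0)]

step 1: expand (1,1) (f=10, h=7) → closed; open now [(0,2) g=3 f=12, (0,3) g=2 f=12, (0,4) g=1 f=12, (1,0) g=4 f=10, (2,1) g=4 f=10]
step 2: expand (1,0) (f=10, h=6) → closed; open now [(0,0) g=5 f=12, (0,2) g=3 f=12, (0,3) g=2 f=12, (0,4) g=1 f=12, (2,0) g=5 f=10, (2,1) g=4 f=10]
step 3: expand (2,0) (f=10, h=5) → closed; open now [(0,0) g=5 f=12, (0,2) g=3 f=12, (0,3) g=2 f=12, (0,4) g=1 f=12, (2,1) g=4 f=10, (3,0) g=6 f=10]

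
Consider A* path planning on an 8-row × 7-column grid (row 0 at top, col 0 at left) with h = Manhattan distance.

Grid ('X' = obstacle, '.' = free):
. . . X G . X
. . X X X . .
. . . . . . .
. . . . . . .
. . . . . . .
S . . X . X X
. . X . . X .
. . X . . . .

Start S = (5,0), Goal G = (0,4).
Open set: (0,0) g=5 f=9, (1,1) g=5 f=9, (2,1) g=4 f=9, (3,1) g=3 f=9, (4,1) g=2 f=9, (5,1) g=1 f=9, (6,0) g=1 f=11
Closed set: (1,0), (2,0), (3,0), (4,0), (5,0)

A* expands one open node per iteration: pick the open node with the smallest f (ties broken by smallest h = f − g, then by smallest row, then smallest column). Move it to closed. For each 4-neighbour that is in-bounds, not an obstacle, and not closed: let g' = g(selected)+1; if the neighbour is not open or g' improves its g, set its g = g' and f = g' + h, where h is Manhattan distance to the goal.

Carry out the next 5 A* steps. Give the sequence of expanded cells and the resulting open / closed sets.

order=[(0,0) → (0,1) → (0,2) → (1,1) → (2,1)]; open=[(2,2) g=5 f=9, (3,1) g=3 f=9, (4,1) g=2 f=9, (5,1) g=1 f=9, (6,0) g=1 f=11]; closed=[(0,0), (0,1), (0,2), (1,0), (1,1), (2,0), (2,1), (3,0), (4,0), (5,0)]

step 1: expand (0,0) (f=9, h=4) → closed; open now [(0,1) g=6 f=9, (1,1) g=5 f=9, (2,1) g=4 f=9, (3,1) g=3 f=9, (4,1) g=2 f=9, (5,1) g=1 f=9, (6,0) g=1 f=11]
step 2: expand (0,1) (f=9, h=3) → closed; open now [(0,2) g=7 f=9, (1,1) g=5 f=9, (2,1) g=4 f=9, (3,1) g=3 f=9, (4,1) g=2 f=9, (5,1) g=1 f=9, (6,0) g=1 f=11]
step 3: expand (0,2) (f=9, h=2) → closed; open now [(1,1) g=5 f=9, (2,1) g=4 f=9, (3,1) g=3 f=9, (4,1) g=2 f=9, (5,1) g=1 f=9, (6,0) g=1 f=11]
step 4: expand (1,1) (f=9, h=4) → closed; open now [(2,1) g=4 f=9, (3,1) g=3 f=9, (4,1) g=2 f=9, (5,1) g=1 f=9, (6,0) g=1 f=11]
step 5: expand (2,1) (f=9, h=5) → closed; open now [(2,2) g=5 f=9, (3,1) g=3 f=9, (4,1) g=2 f=9, (5,1) g=1 f=9, (6,0) g=1 f=11]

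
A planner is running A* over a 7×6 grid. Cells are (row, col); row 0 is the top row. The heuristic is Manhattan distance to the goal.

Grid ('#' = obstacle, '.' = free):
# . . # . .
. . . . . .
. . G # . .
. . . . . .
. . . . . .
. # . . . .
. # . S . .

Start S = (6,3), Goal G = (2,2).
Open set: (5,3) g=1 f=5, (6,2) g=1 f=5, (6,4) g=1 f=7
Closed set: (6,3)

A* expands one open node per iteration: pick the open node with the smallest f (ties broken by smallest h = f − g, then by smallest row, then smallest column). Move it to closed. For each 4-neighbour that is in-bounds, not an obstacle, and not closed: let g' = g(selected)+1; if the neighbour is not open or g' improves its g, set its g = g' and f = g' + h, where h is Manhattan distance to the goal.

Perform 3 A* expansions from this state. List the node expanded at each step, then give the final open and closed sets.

order=[(5,3) → (4,3) → (3,3)]; open=[(3,2) g=4 f=5, (3,4) g=4 f=7, (4,2) g=3 f=5, (4,4) g=3 f=7, (5,2) g=2 f=5, (5,4) g=2 f=7, (6,2) g=1 f=5, (6,4) g=1 f=7]; closed=[(3,3), (4,3), (5,3), (6,3)]

step 1: expand (5,3) (f=5, h=4) → closed; open now [(4,3) g=2 f=5, (5,2) g=2 f=5, (5,4) g=2 f=7, (6,2) g=1 f=5, (6,4) g=1 f=7]
step 2: expand (4,3) (f=5, h=3) → closed; open now [(3,3) g=3 f=5, (4,2) g=3 f=5, (4,4) g=3 f=7, (5,2) g=2 f=5, (5,4) g=2 f=7, (6,2) g=1 f=5, (6,4) g=1 f=7]
step 3: expand (3,3) (f=5, h=2) → closed; open now [(3,2) g=4 f=5, (3,4) g=4 f=7, (4,2) g=3 f=5, (4,4) g=3 f=7, (5,2) g=2 f=5, (5,4) g=2 f=7, (6,2) g=1 f=5, (6,4) g=1 f=7]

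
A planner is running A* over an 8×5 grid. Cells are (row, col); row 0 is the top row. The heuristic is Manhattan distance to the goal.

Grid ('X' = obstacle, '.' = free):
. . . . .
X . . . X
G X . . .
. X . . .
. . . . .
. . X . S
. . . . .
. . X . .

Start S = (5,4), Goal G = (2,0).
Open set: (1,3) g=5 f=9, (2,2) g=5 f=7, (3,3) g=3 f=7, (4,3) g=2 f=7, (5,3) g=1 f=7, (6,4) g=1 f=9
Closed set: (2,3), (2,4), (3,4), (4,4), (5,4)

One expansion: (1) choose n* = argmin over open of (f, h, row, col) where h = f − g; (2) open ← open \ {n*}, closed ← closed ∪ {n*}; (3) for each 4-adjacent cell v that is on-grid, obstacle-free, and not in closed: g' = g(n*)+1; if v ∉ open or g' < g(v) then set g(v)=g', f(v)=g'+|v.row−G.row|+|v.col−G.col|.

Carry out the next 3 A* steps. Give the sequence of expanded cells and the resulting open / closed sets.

order=[(2,2) → (3,3) → (3,2)]; open=[(1,2) g=6 f=9, (1,3) g=5 f=9, (4,2) g=5 f=9, (4,3) g=2 f=7, (5,3) g=1 f=7, (6,4) g=1 f=9]; closed=[(2,2), (2,3), (2,4), (3,2), (3,3), (3,4), (4,4), (5,4)]

step 1: expand (2,2) (f=7, h=2) → closed; open now [(1,2) g=6 f=9, (1,3) g=5 f=9, (3,2) g=6 f=9, (3,3) g=3 f=7, (4,3) g=2 f=7, (5,3) g=1 f=7, (6,4) g=1 f=9]
step 2: expand (3,3) (f=7, h=4) → closed; open now [(1,2) g=6 f=9, (1,3) g=5 f=9, (3,2) g=4 f=7, (4,3) g=2 f=7, (5,3) g=1 f=7, (6,4) g=1 f=9]
step 3: expand (3,2) (f=7, h=3) → closed; open now [(1,2) g=6 f=9, (1,3) g=5 f=9, (4,2) g=5 f=9, (4,3) g=2 f=7, (5,3) g=1 f=7, (6,4) g=1 f=9]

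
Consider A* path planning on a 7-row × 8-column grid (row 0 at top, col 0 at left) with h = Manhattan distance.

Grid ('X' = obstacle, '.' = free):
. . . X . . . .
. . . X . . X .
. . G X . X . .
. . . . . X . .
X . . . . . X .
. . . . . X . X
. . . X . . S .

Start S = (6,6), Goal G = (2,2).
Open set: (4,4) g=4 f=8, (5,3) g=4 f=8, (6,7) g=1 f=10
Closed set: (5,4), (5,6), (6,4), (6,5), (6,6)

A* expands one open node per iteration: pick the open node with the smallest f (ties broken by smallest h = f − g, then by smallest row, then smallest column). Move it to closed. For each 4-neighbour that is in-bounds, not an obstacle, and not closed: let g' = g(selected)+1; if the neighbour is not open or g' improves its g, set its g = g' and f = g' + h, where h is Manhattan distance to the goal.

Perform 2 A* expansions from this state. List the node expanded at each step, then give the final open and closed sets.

step 1: expand (4,4) (f=8, h=4) → closed; open now [(3,4) g=5 f=8, (4,3) g=5 f=8, (4,5) g=5 f=10, (5,3) g=4 f=8, (6,7) g=1 f=10]
step 2: expand (3,4) (f=8, h=3) → closed; open now [(2,4) g=6 f=8, (3,3) g=6 f=8, (4,3) g=5 f=8, (4,5) g=5 f=10, (5,3) g=4 f=8, (6,7) g=1 f=10]

order=[(4,4) → (3,4)]; open=[(2,4) g=6 f=8, (3,3) g=6 f=8, (4,3) g=5 f=8, (4,5) g=5 f=10, (5,3) g=4 f=8, (6,7) g=1 f=10]; closed=[(3,4), (4,4), (5,4), (5,6), (6,4), (6,5), (6,6)]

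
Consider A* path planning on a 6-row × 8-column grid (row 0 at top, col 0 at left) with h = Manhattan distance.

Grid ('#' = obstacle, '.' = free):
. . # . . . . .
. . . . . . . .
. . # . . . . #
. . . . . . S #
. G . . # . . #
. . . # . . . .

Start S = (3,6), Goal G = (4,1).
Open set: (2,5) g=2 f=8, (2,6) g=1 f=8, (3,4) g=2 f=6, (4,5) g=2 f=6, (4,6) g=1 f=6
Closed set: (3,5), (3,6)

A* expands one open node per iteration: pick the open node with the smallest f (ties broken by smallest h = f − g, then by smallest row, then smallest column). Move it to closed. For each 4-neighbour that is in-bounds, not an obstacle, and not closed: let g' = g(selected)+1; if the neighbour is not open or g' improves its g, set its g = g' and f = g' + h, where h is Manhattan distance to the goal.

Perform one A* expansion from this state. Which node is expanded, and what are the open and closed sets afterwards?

expanded=(3,4); open=[(2,4) g=3 f=8, (2,5) g=2 f=8, (2,6) g=1 f=8, (3,3) g=3 f=6, (4,5) g=2 f=6, (4,6) g=1 f=6]; closed=[(3,4), (3,5), (3,6)]

step 1: expand (3,4) (f=6, h=4) → closed; open now [(2,4) g=3 f=8, (2,5) g=2 f=8, (2,6) g=1 f=8, (3,3) g=3 f=6, (4,5) g=2 f=6, (4,6) g=1 f=6]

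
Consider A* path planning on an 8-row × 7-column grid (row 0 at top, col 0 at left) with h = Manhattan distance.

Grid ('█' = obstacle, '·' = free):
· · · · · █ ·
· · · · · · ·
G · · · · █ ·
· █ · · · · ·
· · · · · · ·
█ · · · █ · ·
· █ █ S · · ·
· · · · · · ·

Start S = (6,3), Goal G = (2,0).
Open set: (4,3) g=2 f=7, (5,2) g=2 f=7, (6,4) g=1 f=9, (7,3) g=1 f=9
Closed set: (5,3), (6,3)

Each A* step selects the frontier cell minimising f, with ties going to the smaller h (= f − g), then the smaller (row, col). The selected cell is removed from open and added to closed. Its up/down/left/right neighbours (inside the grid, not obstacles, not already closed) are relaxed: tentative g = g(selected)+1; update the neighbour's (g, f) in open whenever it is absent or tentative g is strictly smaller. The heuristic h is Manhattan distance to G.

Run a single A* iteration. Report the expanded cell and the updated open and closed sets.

step 1: expand (4,3) (f=7, h=5) → closed; open now [(3,3) g=3 f=7, (4,2) g=3 f=7, (4,4) g=3 f=9, (5,2) g=2 f=7, (6,4) g=1 f=9, (7,3) g=1 f=9]

expanded=(4,3); open=[(3,3) g=3 f=7, (4,2) g=3 f=7, (4,4) g=3 f=9, (5,2) g=2 f=7, (6,4) g=1 f=9, (7,3) g=1 f=9]; closed=[(4,3), (5,3), (6,3)]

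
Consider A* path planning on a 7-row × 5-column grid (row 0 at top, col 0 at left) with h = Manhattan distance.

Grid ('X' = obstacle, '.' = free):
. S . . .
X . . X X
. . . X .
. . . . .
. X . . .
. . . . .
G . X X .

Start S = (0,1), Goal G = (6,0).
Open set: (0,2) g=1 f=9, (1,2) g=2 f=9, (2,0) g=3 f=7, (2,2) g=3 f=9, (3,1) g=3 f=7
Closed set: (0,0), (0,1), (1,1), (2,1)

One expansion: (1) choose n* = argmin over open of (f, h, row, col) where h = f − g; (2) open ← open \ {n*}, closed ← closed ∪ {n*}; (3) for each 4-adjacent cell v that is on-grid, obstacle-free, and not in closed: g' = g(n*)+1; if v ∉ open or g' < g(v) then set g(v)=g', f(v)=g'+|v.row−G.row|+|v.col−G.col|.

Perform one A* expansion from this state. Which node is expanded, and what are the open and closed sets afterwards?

expanded=(2,0); open=[(0,2) g=1 f=9, (1,2) g=2 f=9, (2,2) g=3 f=9, (3,0) g=4 f=7, (3,1) g=3 f=7]; closed=[(0,0), (0,1), (1,1), (2,0), (2,1)]

step 1: expand (2,0) (f=7, h=4) → closed; open now [(0,2) g=1 f=9, (1,2) g=2 f=9, (2,2) g=3 f=9, (3,0) g=4 f=7, (3,1) g=3 f=7]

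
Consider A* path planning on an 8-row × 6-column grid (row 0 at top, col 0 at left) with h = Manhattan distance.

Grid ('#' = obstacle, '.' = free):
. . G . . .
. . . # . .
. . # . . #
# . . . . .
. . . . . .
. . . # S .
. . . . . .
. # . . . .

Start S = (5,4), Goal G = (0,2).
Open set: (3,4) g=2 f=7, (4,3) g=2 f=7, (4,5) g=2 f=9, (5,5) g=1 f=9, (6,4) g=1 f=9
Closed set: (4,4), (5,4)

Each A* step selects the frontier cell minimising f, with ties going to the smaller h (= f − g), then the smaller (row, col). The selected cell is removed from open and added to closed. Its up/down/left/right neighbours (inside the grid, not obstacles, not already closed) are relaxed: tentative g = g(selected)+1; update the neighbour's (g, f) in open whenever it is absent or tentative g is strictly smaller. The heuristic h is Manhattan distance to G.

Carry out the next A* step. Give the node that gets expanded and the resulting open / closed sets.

step 1: expand (3,4) (f=7, h=5) → closed; open now [(2,4) g=3 f=7, (3,3) g=3 f=7, (3,5) g=3 f=9, (4,3) g=2 f=7, (4,5) g=2 f=9, (5,5) g=1 f=9, (6,4) g=1 f=9]

expanded=(3,4); open=[(2,4) g=3 f=7, (3,3) g=3 f=7, (3,5) g=3 f=9, (4,3) g=2 f=7, (4,5) g=2 f=9, (5,5) g=1 f=9, (6,4) g=1 f=9]; closed=[(3,4), (4,4), (5,4)]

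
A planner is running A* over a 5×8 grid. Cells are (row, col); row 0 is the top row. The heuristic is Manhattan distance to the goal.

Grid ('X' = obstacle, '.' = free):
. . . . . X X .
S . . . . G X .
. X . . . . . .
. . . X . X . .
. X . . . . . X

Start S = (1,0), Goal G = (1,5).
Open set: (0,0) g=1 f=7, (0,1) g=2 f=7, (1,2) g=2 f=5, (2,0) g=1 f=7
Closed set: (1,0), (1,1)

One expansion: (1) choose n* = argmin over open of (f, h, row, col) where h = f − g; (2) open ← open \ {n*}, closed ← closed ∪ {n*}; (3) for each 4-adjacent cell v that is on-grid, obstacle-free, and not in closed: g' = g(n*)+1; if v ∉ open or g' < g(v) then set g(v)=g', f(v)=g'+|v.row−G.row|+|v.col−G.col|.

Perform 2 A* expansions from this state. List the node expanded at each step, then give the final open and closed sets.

order=[(1,2) → (1,3)]; open=[(0,0) g=1 f=7, (0,1) g=2 f=7, (0,2) g=3 f=7, (0,3) g=4 f=7, (1,4) g=4 f=5, (2,0) g=1 f=7, (2,2) g=3 f=7, (2,3) g=4 f=7]; closed=[(1,0), (1,1), (1,2), (1,3)]

step 1: expand (1,2) (f=5, h=3) → closed; open now [(0,0) g=1 f=7, (0,1) g=2 f=7, (0,2) g=3 f=7, (1,3) g=3 f=5, (2,0) g=1 f=7, (2,2) g=3 f=7]
step 2: expand (1,3) (f=5, h=2) → closed; open now [(0,0) g=1 f=7, (0,1) g=2 f=7, (0,2) g=3 f=7, (0,3) g=4 f=7, (1,4) g=4 f=5, (2,0) g=1 f=7, (2,2) g=3 f=7, (2,3) g=4 f=7]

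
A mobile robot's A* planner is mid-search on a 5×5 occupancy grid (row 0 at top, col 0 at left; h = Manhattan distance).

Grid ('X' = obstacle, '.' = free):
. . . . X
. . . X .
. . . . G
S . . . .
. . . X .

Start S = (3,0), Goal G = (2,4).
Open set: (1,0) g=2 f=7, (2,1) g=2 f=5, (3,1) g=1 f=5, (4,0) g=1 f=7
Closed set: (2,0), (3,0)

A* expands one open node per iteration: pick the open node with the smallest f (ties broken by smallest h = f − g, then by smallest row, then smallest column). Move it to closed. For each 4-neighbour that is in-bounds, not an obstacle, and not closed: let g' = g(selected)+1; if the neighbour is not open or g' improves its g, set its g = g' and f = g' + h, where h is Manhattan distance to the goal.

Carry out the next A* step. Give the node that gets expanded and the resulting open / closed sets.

expanded=(2,1); open=[(1,0) g=2 f=7, (1,1) g=3 f=7, (2,2) g=3 f=5, (3,1) g=1 f=5, (4,0) g=1 f=7]; closed=[(2,0), (2,1), (3,0)]

step 1: expand (2,1) (f=5, h=3) → closed; open now [(1,0) g=2 f=7, (1,1) g=3 f=7, (2,2) g=3 f=5, (3,1) g=1 f=5, (4,0) g=1 f=7]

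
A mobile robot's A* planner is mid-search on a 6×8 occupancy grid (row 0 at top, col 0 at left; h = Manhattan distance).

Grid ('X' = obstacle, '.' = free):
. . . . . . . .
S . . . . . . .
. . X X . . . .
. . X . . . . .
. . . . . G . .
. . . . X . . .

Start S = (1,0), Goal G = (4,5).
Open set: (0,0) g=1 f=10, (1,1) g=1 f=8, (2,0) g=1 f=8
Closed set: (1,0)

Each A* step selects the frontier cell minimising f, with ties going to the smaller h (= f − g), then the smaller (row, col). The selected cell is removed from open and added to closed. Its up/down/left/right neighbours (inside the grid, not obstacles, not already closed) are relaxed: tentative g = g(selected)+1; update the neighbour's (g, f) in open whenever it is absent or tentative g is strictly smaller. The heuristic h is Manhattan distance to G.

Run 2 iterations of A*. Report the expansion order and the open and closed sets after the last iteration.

order=[(1,1) → (1,2)]; open=[(0,0) g=1 f=10, (0,1) g=2 f=10, (0,2) g=3 f=10, (1,3) g=3 f=8, (2,0) g=1 f=8, (2,1) g=2 f=8]; closed=[(1,0), (1,1), (1,2)]

step 1: expand (1,1) (f=8, h=7) → closed; open now [(0,0) g=1 f=10, (0,1) g=2 f=10, (1,2) g=2 f=8, (2,0) g=1 f=8, (2,1) g=2 f=8]
step 2: expand (1,2) (f=8, h=6) → closed; open now [(0,0) g=1 f=10, (0,1) g=2 f=10, (0,2) g=3 f=10, (1,3) g=3 f=8, (2,0) g=1 f=8, (2,1) g=2 f=8]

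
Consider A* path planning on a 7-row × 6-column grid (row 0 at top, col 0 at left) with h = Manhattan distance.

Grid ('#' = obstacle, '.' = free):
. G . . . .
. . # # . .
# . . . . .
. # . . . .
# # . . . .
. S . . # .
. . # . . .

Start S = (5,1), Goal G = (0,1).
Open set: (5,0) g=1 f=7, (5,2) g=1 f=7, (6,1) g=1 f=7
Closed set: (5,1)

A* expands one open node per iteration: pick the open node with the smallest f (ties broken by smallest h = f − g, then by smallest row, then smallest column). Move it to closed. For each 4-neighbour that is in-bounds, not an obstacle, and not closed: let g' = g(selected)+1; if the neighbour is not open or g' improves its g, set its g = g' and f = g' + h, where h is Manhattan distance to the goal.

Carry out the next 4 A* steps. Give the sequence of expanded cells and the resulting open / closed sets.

order=[(5,0) → (5,2) → (4,2) → (3,2)]; open=[(2,2) g=4 f=7, (3,3) g=4 f=9, (4,3) g=3 f=9, (5,3) g=2 f=9, (6,0) g=2 f=9, (6,1) g=1 f=7]; closed=[(3,2), (4,2), (5,0), (5,1), (5,2)]

step 1: expand (5,0) (f=7, h=6) → closed; open now [(5,2) g=1 f=7, (6,0) g=2 f=9, (6,1) g=1 f=7]
step 2: expand (5,2) (f=7, h=6) → closed; open now [(4,2) g=2 f=7, (5,3) g=2 f=9, (6,0) g=2 f=9, (6,1) g=1 f=7]
step 3: expand (4,2) (f=7, h=5) → closed; open now [(3,2) g=3 f=7, (4,3) g=3 f=9, (5,3) g=2 f=9, (6,0) g=2 f=9, (6,1) g=1 f=7]
step 4: expand (3,2) (f=7, h=4) → closed; open now [(2,2) g=4 f=7, (3,3) g=4 f=9, (4,3) g=3 f=9, (5,3) g=2 f=9, (6,0) g=2 f=9, (6,1) g=1 f=7]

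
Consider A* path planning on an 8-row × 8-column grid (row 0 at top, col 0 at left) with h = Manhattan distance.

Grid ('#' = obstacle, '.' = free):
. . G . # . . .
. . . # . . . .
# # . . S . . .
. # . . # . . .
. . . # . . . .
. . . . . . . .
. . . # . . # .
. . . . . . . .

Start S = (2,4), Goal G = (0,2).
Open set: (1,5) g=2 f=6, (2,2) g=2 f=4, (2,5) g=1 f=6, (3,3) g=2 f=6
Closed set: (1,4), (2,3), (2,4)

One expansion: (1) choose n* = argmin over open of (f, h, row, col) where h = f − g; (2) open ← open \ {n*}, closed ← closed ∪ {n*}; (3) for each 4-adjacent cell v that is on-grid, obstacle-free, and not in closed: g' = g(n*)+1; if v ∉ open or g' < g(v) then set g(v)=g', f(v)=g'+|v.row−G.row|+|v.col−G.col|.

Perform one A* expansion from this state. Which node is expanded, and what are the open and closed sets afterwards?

step 1: expand (2,2) (f=4, h=2) → closed; open now [(1,2) g=3 f=4, (1,5) g=2 f=6, (2,5) g=1 f=6, (3,2) g=3 f=6, (3,3) g=2 f=6]

expanded=(2,2); open=[(1,2) g=3 f=4, (1,5) g=2 f=6, (2,5) g=1 f=6, (3,2) g=3 f=6, (3,3) g=2 f=6]; closed=[(1,4), (2,2), (2,3), (2,4)]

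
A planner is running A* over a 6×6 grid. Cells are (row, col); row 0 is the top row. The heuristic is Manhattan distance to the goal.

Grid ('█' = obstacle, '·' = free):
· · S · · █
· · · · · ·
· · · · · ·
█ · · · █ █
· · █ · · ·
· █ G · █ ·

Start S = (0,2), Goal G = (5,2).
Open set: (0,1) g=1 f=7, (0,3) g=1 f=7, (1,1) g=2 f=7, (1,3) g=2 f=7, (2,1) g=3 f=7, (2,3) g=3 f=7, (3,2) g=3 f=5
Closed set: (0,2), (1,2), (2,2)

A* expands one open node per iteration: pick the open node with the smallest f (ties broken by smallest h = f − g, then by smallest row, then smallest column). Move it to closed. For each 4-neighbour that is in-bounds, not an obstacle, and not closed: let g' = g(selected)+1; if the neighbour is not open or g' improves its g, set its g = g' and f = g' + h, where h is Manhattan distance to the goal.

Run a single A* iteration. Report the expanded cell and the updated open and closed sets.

expanded=(3,2); open=[(0,1) g=1 f=7, (0,3) g=1 f=7, (1,1) g=2 f=7, (1,3) g=2 f=7, (2,1) g=3 f=7, (2,3) g=3 f=7, (3,1) g=4 f=7, (3,3) g=4 f=7]; closed=[(0,2), (1,2), (2,2), (3,2)]

step 1: expand (3,2) (f=5, h=2) → closed; open now [(0,1) g=1 f=7, (0,3) g=1 f=7, (1,1) g=2 f=7, (1,3) g=2 f=7, (2,1) g=3 f=7, (2,3) g=3 f=7, (3,1) g=4 f=7, (3,3) g=4 f=7]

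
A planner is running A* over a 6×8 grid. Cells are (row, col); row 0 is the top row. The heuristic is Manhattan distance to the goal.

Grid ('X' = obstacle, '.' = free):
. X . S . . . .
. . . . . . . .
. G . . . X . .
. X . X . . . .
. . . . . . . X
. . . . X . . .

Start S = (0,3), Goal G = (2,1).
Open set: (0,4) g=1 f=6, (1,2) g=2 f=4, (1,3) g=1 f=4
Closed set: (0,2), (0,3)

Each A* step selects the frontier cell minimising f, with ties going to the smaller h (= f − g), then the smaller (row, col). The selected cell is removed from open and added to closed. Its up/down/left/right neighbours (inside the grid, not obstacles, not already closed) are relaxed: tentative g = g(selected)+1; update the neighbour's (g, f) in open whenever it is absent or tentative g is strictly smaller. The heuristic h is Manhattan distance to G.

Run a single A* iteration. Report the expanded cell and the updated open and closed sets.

expanded=(1,2); open=[(0,4) g=1 f=6, (1,1) g=3 f=4, (1,3) g=1 f=4, (2,2) g=3 f=4]; closed=[(0,2), (0,3), (1,2)]

step 1: expand (1,2) (f=4, h=2) → closed; open now [(0,4) g=1 f=6, (1,1) g=3 f=4, (1,3) g=1 f=4, (2,2) g=3 f=4]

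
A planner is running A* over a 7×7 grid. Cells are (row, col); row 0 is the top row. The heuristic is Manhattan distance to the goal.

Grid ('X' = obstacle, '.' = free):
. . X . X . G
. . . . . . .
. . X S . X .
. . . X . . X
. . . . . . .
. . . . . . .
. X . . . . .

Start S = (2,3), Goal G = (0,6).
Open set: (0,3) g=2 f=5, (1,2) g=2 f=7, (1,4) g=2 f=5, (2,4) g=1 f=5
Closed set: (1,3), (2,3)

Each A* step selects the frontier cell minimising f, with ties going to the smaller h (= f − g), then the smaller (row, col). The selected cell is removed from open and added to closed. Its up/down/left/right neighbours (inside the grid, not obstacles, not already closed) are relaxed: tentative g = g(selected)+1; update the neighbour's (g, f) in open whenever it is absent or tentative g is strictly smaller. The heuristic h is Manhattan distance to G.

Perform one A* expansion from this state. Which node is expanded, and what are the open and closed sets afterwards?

expanded=(0,3); open=[(1,2) g=2 f=7, (1,4) g=2 f=5, (2,4) g=1 f=5]; closed=[(0,3), (1,3), (2,3)]

step 1: expand (0,3) (f=5, h=3) → closed; open now [(1,2) g=2 f=7, (1,4) g=2 f=5, (2,4) g=1 f=5]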